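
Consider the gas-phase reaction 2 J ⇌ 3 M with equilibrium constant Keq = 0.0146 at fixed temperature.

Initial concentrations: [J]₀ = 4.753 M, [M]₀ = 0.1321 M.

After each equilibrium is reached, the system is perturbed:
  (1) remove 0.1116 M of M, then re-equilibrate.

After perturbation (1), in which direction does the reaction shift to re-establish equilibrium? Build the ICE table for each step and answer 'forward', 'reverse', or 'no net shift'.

Q₀ = 1.0204e-04 vs Keq = 0.0146 ⇒ Q<K, forward
Step 1:
                  J         M
  init        4.753    0.1321
  Δ         -0.3497    0.5245
  eq          4.403    0.6566
  solve Keq expr → x = 0.1748; check Q = 0.0146
Then remove 0.1116 M of M.
Step 2:
                  J         M
  init        4.403     0.545
  Δ        -0.06976    0.1046
  eq          4.334    0.6497
  solve Keq expr → x = 0.03488; check Q = 0.0146

Direction: forward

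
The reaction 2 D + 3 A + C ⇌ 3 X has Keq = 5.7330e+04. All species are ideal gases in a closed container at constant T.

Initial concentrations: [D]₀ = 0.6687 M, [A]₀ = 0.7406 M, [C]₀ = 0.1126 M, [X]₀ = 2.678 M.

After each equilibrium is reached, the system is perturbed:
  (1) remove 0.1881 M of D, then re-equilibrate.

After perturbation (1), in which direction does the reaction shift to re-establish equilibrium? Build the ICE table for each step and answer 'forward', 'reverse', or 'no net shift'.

Direction: reverse

Q₀ = 939 vs Keq = 5.7330e+04 ⇒ Q<K, forward
Step 1:
                    D           A           C           X
  Initial      0.6687      0.7406      0.1126       2.678
  Change      -0.1859     -0.2789    -0.09295      0.2789
  Equil        0.4828      0.4617     0.01965       2.957
  solve Keq expr → x = 0.09295; check Q = 5.7330e+04
Then remove 0.1881 M of D.
Step 2:
                    D           A           C           X
  Initial      0.2947      0.4617     0.01965       2.957
  Change      0.02686     0.04028     0.01343    -0.04028
  Equil        0.3216       0.502     0.03308       2.917
  solve Keq expr → x = -0.01343; check Q = 5.7330e+04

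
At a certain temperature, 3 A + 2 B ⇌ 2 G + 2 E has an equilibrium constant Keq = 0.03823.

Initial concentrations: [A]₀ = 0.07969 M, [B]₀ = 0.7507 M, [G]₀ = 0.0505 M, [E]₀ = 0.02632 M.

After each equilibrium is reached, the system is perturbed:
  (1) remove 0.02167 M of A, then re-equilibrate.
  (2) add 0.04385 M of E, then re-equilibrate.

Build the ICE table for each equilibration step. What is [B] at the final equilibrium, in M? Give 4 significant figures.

Q₀ = 0.006195 vs Keq = 0.03823 ⇒ Q<K, forward
Step 1:
                   A          B          G          E
  Initial    0.07969     0.7507     0.0505    0.02632
  Change    -0.01652   -0.01101    0.01101    0.01101
  Equil      0.06317     0.7397    0.06151    0.03733
  solve Keq expr → x = 0.005506; check Q = 0.03823
Then remove 0.02167 M of A.
Step 2:
                   A          B          G          E
  Initial     0.0415     0.7397    0.06151    0.03733
  Change     0.00978    0.00652   -0.00652   -0.00652
  Equil      0.05128     0.7462    0.05499    0.03081
  solve Keq expr → x = -0.00326; check Q = 0.03823
Then add 0.04385 M of E.
Step 3:
                   A          B          G          E
  Initial    0.05128     0.7462    0.05499    0.07466
  Change     0.01793    0.01195   -0.01195   -0.01195
  Equil      0.06921     0.7582    0.04304    0.06271
  solve Keq expr → x = -0.005976; check Q = 0.03823

[B]_eq = 0.7582 M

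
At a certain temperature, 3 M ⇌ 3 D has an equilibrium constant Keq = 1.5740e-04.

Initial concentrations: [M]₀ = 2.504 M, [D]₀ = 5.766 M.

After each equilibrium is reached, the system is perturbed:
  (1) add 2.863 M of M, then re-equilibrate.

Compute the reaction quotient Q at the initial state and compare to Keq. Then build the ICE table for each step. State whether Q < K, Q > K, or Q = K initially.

Q₀ = 12.21 vs Keq = 1.5740e-04 ⇒ Q>K, reverse
Step 1:
                    M           D
  I             2.504       5.766
  C             5.342      -5.342
  E             7.846      0.4236
  solve Keq expr → x = -1.781; check Q = 1.5740e-04
Then add 2.863 M of M.
Step 2:
                    M           D
  I             10.71      0.4236
  C           -0.1467      0.1467
  E             10.56      0.5703
  solve Keq expr → x = 0.04889; check Q = 1.5740e-04

Q₀ = 12.21; Q > K (proceeds reverse)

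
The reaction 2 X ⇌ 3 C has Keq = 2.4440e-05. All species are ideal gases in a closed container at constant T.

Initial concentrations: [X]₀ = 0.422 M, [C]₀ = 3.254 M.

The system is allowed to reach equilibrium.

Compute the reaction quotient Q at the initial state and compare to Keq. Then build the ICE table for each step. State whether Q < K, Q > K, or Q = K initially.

Q₀ = 193.5; Q > K (proceeds reverse)

Q₀ = 193.5 vs Keq = 2.4440e-05 ⇒ Q>K, reverse
Step 1:
                   X          C
  init         0.422      3.254
  Δ            2.133       -3.2
  eq           2.555    0.05424
  solve Keq expr → x = -1.067; check Q = 2.4440e-05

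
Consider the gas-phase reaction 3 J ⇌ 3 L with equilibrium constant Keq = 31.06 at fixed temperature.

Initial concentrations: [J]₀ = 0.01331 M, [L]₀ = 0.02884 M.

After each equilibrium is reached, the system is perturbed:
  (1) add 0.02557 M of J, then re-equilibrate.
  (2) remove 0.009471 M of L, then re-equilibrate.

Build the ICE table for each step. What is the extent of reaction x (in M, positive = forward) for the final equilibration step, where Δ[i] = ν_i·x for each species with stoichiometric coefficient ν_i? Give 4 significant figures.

x = 7.6193e-04 M

Q₀ = 10.17 vs Keq = 31.06 ⇒ Q<K, forward
Step 1:
                  J         L
  init      0.01331   0.02884
  Δ       -0.003137  0.003137
  eq        0.01017   0.03198
  solve Keq expr → x = 0.001046; check Q = 31.06
Then add 0.02557 M of J.
Step 2:
                  J         L
  init      0.03574   0.03198
  Δ         -0.0194    0.0194
  eq        0.01634   0.05138
  solve Keq expr → x = 0.006466; check Q = 31.06
Then remove 0.009471 M of L.
Step 3:
                  J         L
  init      0.01634    0.0419
  Δ       -0.002286  0.002286
  eq        0.01406   0.04419
  solve Keq expr → x = 7.6193e-04; check Q = 31.06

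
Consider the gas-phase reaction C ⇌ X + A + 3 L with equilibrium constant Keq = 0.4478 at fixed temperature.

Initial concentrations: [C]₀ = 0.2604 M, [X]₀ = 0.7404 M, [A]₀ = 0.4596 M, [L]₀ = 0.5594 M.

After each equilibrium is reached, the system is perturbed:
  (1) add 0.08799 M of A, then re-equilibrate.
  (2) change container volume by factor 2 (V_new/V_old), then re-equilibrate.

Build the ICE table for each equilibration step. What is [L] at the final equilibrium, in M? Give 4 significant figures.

[L]_eq = 0.5201 M

Q₀ = 0.2288 vs Keq = 0.4478 ⇒ Q<K, forward
Step 1:
                  C         X         A         L
  init       0.2604    0.7404    0.4596    0.5594
  Δ        -0.02994   0.02994   0.02994   0.08983
  eq         0.2305    0.7703    0.4895    0.6492
  solve Keq expr → x = 0.02994; check Q = 0.4478
Then add 0.08799 M of A.
Step 2:
                  C         X         A         L
  init       0.2305    0.7703    0.5775    0.6492
  Δ        0.007713 -0.007713 -0.007713  -0.02314
  eq         0.2382    0.7626    0.5698    0.6261
  solve Keq expr → x = -0.007713; check Q = 0.4478
Then change container volume by factor 2 (V_new/V_old).
Step 3:
                  C         X         A         L
  init       0.1191    0.3813    0.2849     0.313
  Δ        -0.06901   0.06901   0.06901     0.207
  eq        0.05007    0.4503    0.3539    0.5201
  solve Keq expr → x = 0.06901; check Q = 0.4478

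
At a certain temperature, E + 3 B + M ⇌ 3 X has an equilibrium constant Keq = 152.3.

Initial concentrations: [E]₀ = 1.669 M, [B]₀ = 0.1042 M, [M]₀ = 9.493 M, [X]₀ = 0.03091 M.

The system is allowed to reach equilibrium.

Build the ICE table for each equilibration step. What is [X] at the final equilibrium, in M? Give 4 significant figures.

Q₀ = 0.001648 vs Keq = 152.3 ⇒ Q<K, forward
Step 1:
                    E           B           M           X
  Initial       1.669      0.1042       9.493     0.03091
  Change     -0.03159    -0.09476    -0.03159     0.09476
  Equil         1.637     0.00944       9.461      0.1257
  solve Keq expr → x = 0.03159; check Q = 152.3

[X]_eq = 0.1257 M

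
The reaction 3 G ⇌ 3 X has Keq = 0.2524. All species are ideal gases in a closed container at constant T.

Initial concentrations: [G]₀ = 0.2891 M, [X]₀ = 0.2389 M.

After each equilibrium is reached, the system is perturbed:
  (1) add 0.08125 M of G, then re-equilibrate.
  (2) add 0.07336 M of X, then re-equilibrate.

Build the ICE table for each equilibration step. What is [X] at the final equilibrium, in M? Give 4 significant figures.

Q₀ = 0.5643 vs Keq = 0.2524 ⇒ Q>K, reverse
Step 1:
                    G           X
  I            0.2891      0.2389
  C           0.03444    -0.03444
  E            0.3235      0.2045
  solve Keq expr → x = -0.01148; check Q = 0.2524
Then add 0.08125 M of G.
Step 2:
                    G           X
  I            0.4048      0.2045
  C          -0.03146     0.03146
  E            0.3733      0.2359
  solve Keq expr → x = 0.01049; check Q = 0.2524
Then add 0.07336 M of X.
Step 3:
                    G           X
  I            0.3733      0.3093
  C           0.04495    -0.04495
  E            0.4183      0.2643
  solve Keq expr → x = -0.01498; check Q = 0.2524

[X]_eq = 0.2643 M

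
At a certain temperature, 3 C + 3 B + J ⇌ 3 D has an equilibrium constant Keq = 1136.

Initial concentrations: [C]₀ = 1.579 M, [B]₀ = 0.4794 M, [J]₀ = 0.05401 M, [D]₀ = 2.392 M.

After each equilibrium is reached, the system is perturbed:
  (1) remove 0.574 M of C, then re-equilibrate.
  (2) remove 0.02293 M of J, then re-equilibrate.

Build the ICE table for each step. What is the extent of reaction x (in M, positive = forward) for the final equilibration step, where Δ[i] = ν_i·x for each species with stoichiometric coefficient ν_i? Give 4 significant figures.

Q₀ = 584.2 vs Keq = 1136 ⇒ Q<K, forward
Step 1:
                  C         B         J         D
  Initial     1.579    0.4794   0.05401     2.392
  Change   -0.03964  -0.03964  -0.01321   0.03964
  Equil       1.539    0.4398    0.0408     2.432
  solve Keq expr → x = 0.01321; check Q = 1136
Then remove 0.574 M of C.
Step 2:
                  C         B         J         D
  Initial    0.9654    0.4398    0.0408     2.432
  Change    0.08381   0.08381   0.02794  -0.08381
  Equil       1.049    0.5236   0.06873     2.348
  solve Keq expr → x = -0.02794; check Q = 1136
Then remove 0.02293 M of J.
Step 3:
                  C         B         J         D
  Initial     1.049    0.5236    0.0458     2.348
  Change    0.02475   0.02475  0.008249  -0.02475
  Equil       1.074    0.5483   0.05405     2.323
  solve Keq expr → x = -0.008249; check Q = 1136

x = -0.008249 M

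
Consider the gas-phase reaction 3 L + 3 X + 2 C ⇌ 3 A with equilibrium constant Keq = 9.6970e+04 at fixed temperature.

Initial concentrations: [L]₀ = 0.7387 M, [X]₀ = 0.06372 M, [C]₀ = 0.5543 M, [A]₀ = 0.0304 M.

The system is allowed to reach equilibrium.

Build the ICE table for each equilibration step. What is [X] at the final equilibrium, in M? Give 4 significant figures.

[X]_eq = 0.004471 M

Q₀ = 0.8768 vs Keq = 9.6970e+04 ⇒ Q<K, forward
Step 1:
                  L         X         C         A
  I          0.7387   0.06372    0.5543    0.0304
  C        -0.05925  -0.05925   -0.0395   0.05925
  E          0.6795  0.004471    0.5148   0.08965
  solve Keq expr → x = 0.01975; check Q = 9.6970e+04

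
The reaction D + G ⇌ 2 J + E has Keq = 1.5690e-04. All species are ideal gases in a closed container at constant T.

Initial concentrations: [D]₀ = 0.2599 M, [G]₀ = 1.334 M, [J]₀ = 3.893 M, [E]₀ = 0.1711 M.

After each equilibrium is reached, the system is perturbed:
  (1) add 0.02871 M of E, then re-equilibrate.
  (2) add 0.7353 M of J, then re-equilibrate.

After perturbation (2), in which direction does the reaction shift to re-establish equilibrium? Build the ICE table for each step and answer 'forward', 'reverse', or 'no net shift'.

Q₀ = 7.479 vs Keq = 1.5690e-04 ⇒ Q>K, reverse
Step 1:
                   D          G          J          E
  I           0.2599      1.334      3.893     0.1711
  C           0.1711     0.1711    -0.3422    -0.1711
  E            0.431      1.505      3.551 8.0723e-06
  solve Keq expr → x = -0.1711; check Q = 1.5690e-04
Then add 0.02871 M of E.
Step 2:
                   D          G          J          E
  I            0.431      1.505      3.551    0.02872
  C          0.02871    0.02871   -0.05742   -0.02871
  E           0.4597      1.534      3.493 9.0651e-06
  solve Keq expr → x = -0.02871; check Q = 1.5690e-04
Then add 0.7353 M of J.
Step 3:
                   D          G          J          E
  I           0.4597      1.534      4.229 9.0651e-06
  C       2.8784e-06 2.8784e-06 -5.7568e-06 -2.8784e-06
  E           0.4597      1.534      4.229 6.1867e-06
  solve Keq expr → x = -2.8784e-06; check Q = 1.5690e-04

Direction: reverse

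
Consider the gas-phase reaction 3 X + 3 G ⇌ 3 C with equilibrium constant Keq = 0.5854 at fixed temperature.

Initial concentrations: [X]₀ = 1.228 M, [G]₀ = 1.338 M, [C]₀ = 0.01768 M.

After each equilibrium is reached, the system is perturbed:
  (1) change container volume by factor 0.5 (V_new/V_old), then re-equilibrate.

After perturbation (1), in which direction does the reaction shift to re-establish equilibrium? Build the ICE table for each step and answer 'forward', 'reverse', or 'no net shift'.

Direction: forward

Q₀ = 1.2459e-06 vs Keq = 0.5854 ⇒ Q<K, forward
Step 1:
                  X         G         C
  init        1.228     1.338   0.01768
  Δ         -0.4968   -0.4968    0.4968
  eq         0.7312    0.8412    0.5145
  solve Keq expr → x = 0.1656; check Q = 0.5854
Then change container volume by factor 0.5 (V_new/V_old).
Step 2:
                  X         G         C
  init        1.462     1.682     1.029
  Δ         -0.3048   -0.3048    0.3048
  eq          1.158     1.378     1.334
  solve Keq expr → x = 0.1016; check Q = 0.5854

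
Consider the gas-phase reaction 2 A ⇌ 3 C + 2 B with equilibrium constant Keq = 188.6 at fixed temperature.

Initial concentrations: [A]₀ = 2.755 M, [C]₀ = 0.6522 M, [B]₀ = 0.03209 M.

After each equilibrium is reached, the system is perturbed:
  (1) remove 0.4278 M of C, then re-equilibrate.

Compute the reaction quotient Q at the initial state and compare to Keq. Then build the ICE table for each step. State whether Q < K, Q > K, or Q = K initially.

Q₀ = 3.7639e-05; Q < K (proceeds forward)

Q₀ = 3.7639e-05 vs Keq = 188.6 ⇒ Q<K, forward
Step 1:
                    A           C           B
  Initial       2.755      0.6522     0.03209
  Change       -1.867       2.801       1.867
  Equil        0.8876       3.453       1.899
  solve Keq expr → x = 0.9337; check Q = 188.6
Then remove 0.4278 M of C.
Step 2:
                    A           C           B
  Initial      0.8876       3.025       1.899
  Change     -0.08176      0.1226     0.08176
  Equil        0.8058       3.148       1.981
  solve Keq expr → x = 0.04088; check Q = 188.6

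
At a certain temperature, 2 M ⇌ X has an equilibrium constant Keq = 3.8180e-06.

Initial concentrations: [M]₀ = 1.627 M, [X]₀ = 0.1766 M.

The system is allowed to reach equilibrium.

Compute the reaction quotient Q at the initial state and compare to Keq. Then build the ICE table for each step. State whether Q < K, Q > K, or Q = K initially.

Q₀ = 0.06671 vs Keq = 3.8180e-06 ⇒ Q>K, reverse
Step 1:
                  M         X
  Initial     1.627    0.1766
  Change     0.3532   -0.1766
  Equil        1.98 1.4971e-05
  solve Keq expr → x = -0.1766; check Q = 3.8180e-06

Q₀ = 0.06671; Q > K (proceeds reverse)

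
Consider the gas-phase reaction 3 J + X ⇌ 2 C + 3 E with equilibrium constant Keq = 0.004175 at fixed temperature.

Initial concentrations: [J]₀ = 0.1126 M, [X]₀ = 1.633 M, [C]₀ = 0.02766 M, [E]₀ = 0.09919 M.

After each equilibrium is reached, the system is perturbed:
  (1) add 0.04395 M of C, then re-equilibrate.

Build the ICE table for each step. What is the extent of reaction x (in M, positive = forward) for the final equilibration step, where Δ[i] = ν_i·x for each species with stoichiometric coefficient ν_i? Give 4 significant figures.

Q₀ = 3.2026e-04 vs Keq = 0.004175 ⇒ Q<K, forward
Step 1:
                    J           X           C           E
  init         0.1126       1.633     0.02766     0.09919
  Δ          -0.02717   -0.009057     0.01811     0.02717
  eq          0.08543       1.624     0.04577      0.1264
  solve Keq expr → x = 0.009057; check Q = 0.004175
Then add 0.04395 M of C.
Step 2:
                    J           X           C           E
  init        0.08543       1.624     0.08972      0.1264
  Δ           0.01828    0.006093    -0.01219    -0.01828
  eq           0.1037        1.63     0.07754      0.1081
  solve Keq expr → x = -0.006093; check Q = 0.004175

x = -0.006093 M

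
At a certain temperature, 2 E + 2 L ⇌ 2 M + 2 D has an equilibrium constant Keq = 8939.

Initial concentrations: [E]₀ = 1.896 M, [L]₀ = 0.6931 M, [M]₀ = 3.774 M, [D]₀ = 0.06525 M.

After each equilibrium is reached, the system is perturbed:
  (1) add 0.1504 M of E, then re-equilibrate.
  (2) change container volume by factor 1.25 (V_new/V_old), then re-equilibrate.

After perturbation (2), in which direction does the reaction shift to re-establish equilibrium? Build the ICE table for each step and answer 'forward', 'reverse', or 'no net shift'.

Direction: no net shift

Q₀ = 0.03512 vs Keq = 8939 ⇒ Q<K, forward
Step 1:
                   E          L          M          D
  Initial      1.896     0.6931      3.774    0.06525
  Change     -0.6652    -0.6652     0.6652     0.6652
  Equil        1.231    0.02787      4.439     0.7305
  solve Keq expr → x = 0.3326; check Q = 8939
Then add 0.1504 M of E.
Step 2:
                   E          L          M          D
  Initial      1.381    0.02787      4.439     0.7305
  Change   -0.002869  -0.002869   0.002869   0.002869
  Equil        1.378      0.025      4.442     0.7334
  solve Keq expr → x = 0.001435; check Q = 8939
Then change container volume by factor 1.25 (V_new/V_old).
Step 3:
                   E          L          M          D
  Initial      1.103       0.02      3.554     0.5867
  Change           0          0          0          0
  Equil        1.103       0.02      3.554     0.5867
  solve Keq expr → x = 0; check Q = 8939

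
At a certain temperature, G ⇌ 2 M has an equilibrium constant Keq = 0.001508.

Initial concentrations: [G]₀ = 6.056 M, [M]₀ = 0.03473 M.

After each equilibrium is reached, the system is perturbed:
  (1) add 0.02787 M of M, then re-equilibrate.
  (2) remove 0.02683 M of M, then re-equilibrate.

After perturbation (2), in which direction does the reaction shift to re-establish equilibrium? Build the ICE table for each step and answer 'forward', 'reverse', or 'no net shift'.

Q₀ = 1.9917e-04 vs Keq = 0.001508 ⇒ Q<K, forward
Step 1:
                   G          M
  I            6.056    0.03473
  C          -0.0303    0.06059
  E            6.026    0.09532
  solve Keq expr → x = 0.0303; check Q = 0.001508
Then add 0.02787 M of M.
Step 2:
                   G          M
  I            6.026     0.1232
  C          0.01388   -0.02776
  E             6.04    0.09543
  solve Keq expr → x = -0.01388; check Q = 0.001508
Then remove 0.02683 M of M.
Step 3:
                   G          M
  I             6.04     0.0686
  C         -0.01336    0.02672
  E            6.026    0.09533
  solve Keq expr → x = 0.01336; check Q = 0.001508

Direction: forward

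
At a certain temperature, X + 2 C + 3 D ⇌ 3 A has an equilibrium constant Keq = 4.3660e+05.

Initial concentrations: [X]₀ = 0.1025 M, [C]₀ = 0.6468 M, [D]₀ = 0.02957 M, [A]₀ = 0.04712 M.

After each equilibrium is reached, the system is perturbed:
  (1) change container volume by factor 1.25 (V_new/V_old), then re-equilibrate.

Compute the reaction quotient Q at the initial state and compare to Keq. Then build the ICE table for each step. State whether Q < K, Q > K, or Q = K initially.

Q₀ = 94.36; Q < K (proceeds forward)

Q₀ = 94.36 vs Keq = 4.3660e+05 ⇒ Q<K, forward
Step 1:
                    X           C           D           A
  Initial      0.1025      0.6468     0.02957     0.04712
  Change    -0.008884    -0.01777    -0.02665     0.02665
  Equil       0.09362       0.629    0.002917     0.07377
  solve Keq expr → x = 0.008884; check Q = 4.3660e+05
Then change container volume by factor 1.25 (V_new/V_old).
Step 2:
                    X           C           D           A
  Initial     0.07489      0.5032    0.002334     0.05902
  Change   1.8412e-04  3.6825e-04  5.5237e-04 -5.5237e-04
  Equil       0.07508      0.5036    0.002886     0.05847
  solve Keq expr → x = -1.8412e-04; check Q = 4.3660e+05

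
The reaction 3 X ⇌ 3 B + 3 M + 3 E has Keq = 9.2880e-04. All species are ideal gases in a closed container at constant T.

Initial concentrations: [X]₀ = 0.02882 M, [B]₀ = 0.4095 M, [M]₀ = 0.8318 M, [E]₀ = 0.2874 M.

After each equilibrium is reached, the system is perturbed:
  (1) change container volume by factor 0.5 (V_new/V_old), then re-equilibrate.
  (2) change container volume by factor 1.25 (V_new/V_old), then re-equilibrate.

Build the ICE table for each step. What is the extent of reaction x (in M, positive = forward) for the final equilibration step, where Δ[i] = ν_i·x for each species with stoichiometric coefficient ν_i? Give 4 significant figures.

Q₀ = 39.19 vs Keq = 9.2880e-04 ⇒ Q>K, reverse
Step 1:
                  X         B         M         E
  Initial   0.02882    0.4095    0.8318    0.2874
  Change     0.1678   -0.1678   -0.1678   -0.1678
  Equil      0.1966    0.2417     0.664    0.1196
  solve Keq expr → x = -0.05594; check Q = 9.2880e-04
Then change container volume by factor 0.5 (V_new/V_old).
Step 2:
                  X         B         M         E
  Initial    0.3933    0.4833     1.328    0.2391
  Change     0.1231   -0.1231   -0.1231   -0.1231
  Equil      0.5164    0.3603     1.205    0.1161
  solve Keq expr → x = -0.04103; check Q = 9.2880e-04
Then change container volume by factor 1.25 (V_new/V_old).
Step 3:
                  X         B         M         E
  Initial    0.4131    0.2882    0.9639   0.09285
  Change   -0.02742   0.02742   0.02742   0.02742
  Equil      0.3857    0.3156    0.9913    0.1203
  solve Keq expr → x = 0.009138; check Q = 9.2880e-04

x = 0.009138 M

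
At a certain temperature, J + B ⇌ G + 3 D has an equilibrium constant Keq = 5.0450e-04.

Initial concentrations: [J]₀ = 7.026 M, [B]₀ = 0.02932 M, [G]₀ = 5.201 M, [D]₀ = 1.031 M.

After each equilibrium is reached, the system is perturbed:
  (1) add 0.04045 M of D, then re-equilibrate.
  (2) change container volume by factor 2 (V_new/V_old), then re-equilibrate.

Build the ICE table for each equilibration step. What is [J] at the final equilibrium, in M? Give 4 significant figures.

Q₀ = 27.67 vs Keq = 5.0450e-04 ⇒ Q>K, reverse
Step 1:
                   J          B          G          D
  Initial      7.026    0.02932      5.201      1.031
  Change      0.3222     0.3222    -0.3222    -0.9666
  Equil        7.348     0.3515      4.879     0.0644
  solve Keq expr → x = -0.3222; check Q = 5.0450e-04
Then add 0.04045 M of D.
Step 2:
                   J          B          G          D
  Initial      7.348     0.3515      4.879     0.1049
  Change     0.01319    0.01319   -0.01319   -0.03956
  Equil        7.361     0.3647      4.866    0.06529
  solve Keq expr → x = -0.01319; check Q = 5.0450e-04
Then change container volume by factor 2 (V_new/V_old).
Step 3:
                   J          B          G          D
  Initial      3.681     0.1824      2.433    0.03265
  Change   -0.006171  -0.006171   0.006171    0.01851
  Equil        3.675     0.1762      2.439    0.05116
  solve Keq expr → x = 0.006171; check Q = 5.0450e-04

[J]_eq = 3.675 M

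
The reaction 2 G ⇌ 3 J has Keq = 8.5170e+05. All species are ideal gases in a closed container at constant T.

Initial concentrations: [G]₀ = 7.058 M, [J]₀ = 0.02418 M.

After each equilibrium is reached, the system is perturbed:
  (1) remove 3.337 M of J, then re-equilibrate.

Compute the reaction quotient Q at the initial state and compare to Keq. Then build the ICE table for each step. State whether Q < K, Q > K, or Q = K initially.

Q₀ = 2.8380e-07; Q < K (proceeds forward)

Q₀ = 2.8380e-07 vs Keq = 8.5170e+05 ⇒ Q<K, forward
Step 1:
                   G          J
  Initial      7.058    0.02418
  Change      -7.021      10.53
  Equil      0.03716      10.56
  solve Keq expr → x = 3.51; check Q = 8.5170e+05
Then remove 3.337 M of J.
Step 2:
                   G          J
  Initial    0.03716      7.218
  Change    -0.01604    0.02406
  Equil      0.02112      7.243
  solve Keq expr → x = 0.00802; check Q = 8.5170e+05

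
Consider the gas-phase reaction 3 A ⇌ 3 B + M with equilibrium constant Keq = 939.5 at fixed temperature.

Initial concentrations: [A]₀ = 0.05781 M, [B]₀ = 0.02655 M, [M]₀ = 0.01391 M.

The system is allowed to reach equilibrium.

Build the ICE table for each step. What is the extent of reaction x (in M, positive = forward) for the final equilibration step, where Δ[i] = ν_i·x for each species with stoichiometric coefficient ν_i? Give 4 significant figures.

x = 0.01838 M

Q₀ = 0.001347 vs Keq = 939.5 ⇒ Q<K, forward
Step 1:
                   A          B          M
  init       0.05781    0.02655    0.01391
  Δ         -0.05515    0.05515    0.01838
  eq        0.002657     0.0817    0.03229
  solve Keq expr → x = 0.01838; check Q = 939.5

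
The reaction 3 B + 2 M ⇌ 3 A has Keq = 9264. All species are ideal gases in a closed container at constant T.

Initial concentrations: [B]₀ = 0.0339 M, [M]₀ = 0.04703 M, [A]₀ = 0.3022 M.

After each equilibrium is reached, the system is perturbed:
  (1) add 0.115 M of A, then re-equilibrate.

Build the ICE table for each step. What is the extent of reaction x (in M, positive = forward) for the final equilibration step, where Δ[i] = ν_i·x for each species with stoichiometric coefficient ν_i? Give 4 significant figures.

Q₀ = 3.2028e+05 vs Keq = 9264 ⇒ Q>K, reverse
Step 1:
                   B          M          A
  Initial     0.0339    0.04703     0.3022
  Change     0.03832    0.02554   -0.03832
  Equil      0.07222    0.07257     0.2639
  solve Keq expr → x = -0.01277; check Q = 9264
Then add 0.115 M of A.
Step 2:
                   B          M          A
  Initial    0.07222    0.07257     0.3789
  Change      0.0174     0.0116    -0.0174
  Equil      0.08961    0.08417     0.3615
  solve Keq expr → x = -0.0058; check Q = 9264

x = -0.0058 M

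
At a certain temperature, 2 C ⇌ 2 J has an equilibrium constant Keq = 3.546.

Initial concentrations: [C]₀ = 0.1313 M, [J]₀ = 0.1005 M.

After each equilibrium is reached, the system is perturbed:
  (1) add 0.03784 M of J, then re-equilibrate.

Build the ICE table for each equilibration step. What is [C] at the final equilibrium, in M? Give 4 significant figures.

[C]_eq = 0.09352 M

Q₀ = 0.5859 vs Keq = 3.546 ⇒ Q<K, forward
Step 1:
                   C          J
  Initial     0.1313     0.1005
  Change     -0.0509     0.0509
  Equil       0.0804     0.1514
  solve Keq expr → x = 0.02545; check Q = 3.546
Then add 0.03784 M of J.
Step 2:
                   C          J
  Initial     0.0804     0.1892
  Change     0.01312   -0.01312
  Equil      0.09352     0.1761
  solve Keq expr → x = -0.006562; check Q = 3.546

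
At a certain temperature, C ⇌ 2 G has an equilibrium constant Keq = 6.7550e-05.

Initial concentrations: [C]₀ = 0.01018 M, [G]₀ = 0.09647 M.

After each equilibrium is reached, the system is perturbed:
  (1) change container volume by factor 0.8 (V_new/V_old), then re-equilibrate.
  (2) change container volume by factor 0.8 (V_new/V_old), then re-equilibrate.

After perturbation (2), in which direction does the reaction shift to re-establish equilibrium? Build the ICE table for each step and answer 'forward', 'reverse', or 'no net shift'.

Q₀ = 0.9142 vs Keq = 6.7550e-05 ⇒ Q>K, reverse
Step 1:
                  C         G
  I         0.01018   0.09647
  C         0.04725   -0.0945
  E         0.05743   0.00197
  solve Keq expr → x = -0.04725; check Q = 6.7550e-05
Then change container volume by factor 0.8 (V_new/V_old).
Step 2:
                  C         G
  I         0.07179  0.002462
  C       1.2897e-04 -2.5795e-04
  E         0.07192  0.002204
  solve Keq expr → x = -1.2897e-04; check Q = 6.7550e-05
Then change container volume by factor 0.8 (V_new/V_old).
Step 3:
                  C         G
  I          0.0899  0.002755
  C       1.4444e-04 -2.8888e-04
  E         0.09004  0.002466
  solve Keq expr → x = -1.4444e-04; check Q = 6.7550e-05

Direction: reverse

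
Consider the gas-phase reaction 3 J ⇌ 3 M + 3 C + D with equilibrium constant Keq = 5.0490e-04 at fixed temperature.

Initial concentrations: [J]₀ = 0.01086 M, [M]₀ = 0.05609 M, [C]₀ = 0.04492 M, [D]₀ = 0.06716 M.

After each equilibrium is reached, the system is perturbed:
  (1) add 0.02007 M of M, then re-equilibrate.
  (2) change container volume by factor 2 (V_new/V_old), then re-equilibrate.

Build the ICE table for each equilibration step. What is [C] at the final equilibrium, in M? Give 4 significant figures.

Q₀ = 8.3868e-04 vs Keq = 5.0490e-04 ⇒ Q>K, reverse
Step 1:
                    J           M           C           D
  I           0.01086     0.05609     0.04492     0.06716
  C          0.001309   -0.001309   -0.001309 -4.3631e-04
  E           0.01217     0.05478     0.04361     0.06672
  solve Keq expr → x = -4.3631e-04; check Q = 5.0490e-04
Then add 0.02007 M of M.
Step 2:
                    J           M           C           D
  I           0.01217     0.07485     0.04361     0.06672
  C          0.002762   -0.002762   -0.002762 -9.2051e-04
  E           0.01493     0.07209     0.04085      0.0658
  solve Keq expr → x = -9.2051e-04; check Q = 5.0490e-04
Then change container volume by factor 2 (V_new/V_old).
Step 3:
                    J           M           C           D
  I          0.007465     0.03604     0.02042      0.0329
  C         -0.003589    0.003589    0.003589    0.001196
  E          0.003876     0.03963     0.02401      0.0341
  solve Keq expr → x = 0.001196; check Q = 5.0490e-04

[C]_eq = 0.02401 M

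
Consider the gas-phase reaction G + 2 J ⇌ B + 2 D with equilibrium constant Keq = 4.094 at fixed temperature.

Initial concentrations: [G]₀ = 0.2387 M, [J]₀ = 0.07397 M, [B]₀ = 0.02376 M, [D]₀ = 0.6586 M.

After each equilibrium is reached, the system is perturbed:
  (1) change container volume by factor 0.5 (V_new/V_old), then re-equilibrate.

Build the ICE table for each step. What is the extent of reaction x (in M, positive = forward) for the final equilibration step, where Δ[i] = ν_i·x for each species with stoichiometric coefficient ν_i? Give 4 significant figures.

x = 0 M

Q₀ = 7.891 vs Keq = 4.094 ⇒ Q>K, reverse
Step 1:
                   G          J          B          D
  Initial     0.2387    0.07397    0.02376     0.6586
  Change    0.006025    0.01205  -0.006025   -0.01205
  Equil       0.2447    0.08602    0.01773     0.6465
  solve Keq expr → x = -0.006025; check Q = 4.094
Then change container volume by factor 0.5 (V_new/V_old).
Step 2:
                   G          J          B          D
  Initial     0.4895      0.172    0.03547      1.293
  Change           0          0          0          0
  Equil       0.4895      0.172    0.03547      1.293
  solve Keq expr → x = 0; check Q = 4.094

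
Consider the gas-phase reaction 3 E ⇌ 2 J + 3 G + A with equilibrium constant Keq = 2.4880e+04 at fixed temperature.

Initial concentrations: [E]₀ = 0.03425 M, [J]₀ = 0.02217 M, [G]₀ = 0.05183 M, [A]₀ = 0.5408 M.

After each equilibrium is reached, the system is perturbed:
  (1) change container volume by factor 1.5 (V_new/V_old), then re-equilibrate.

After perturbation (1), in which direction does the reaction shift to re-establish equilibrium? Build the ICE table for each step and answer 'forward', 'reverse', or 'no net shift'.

Q₀ = 9.2115e-04 vs Keq = 2.4880e+04 ⇒ Q<K, forward
Step 1:
                    E           J           G           A
  Initial     0.03425     0.02217     0.05183      0.5408
  Change     -0.03395     0.02263     0.03395     0.01132
  Equil    3.0405e-04      0.0448     0.08578      0.5521
  solve Keq expr → x = 0.01132; check Q = 2.4880e+04
Then change container volume by factor 1.5 (V_new/V_old).
Step 2:
                    E           J           G           A
  Initial  2.0270e-04     0.02987     0.05718      0.3681
  Change  -6.7270e-05  4.4847e-05  6.7270e-05  2.2423e-05
  Equil    1.3543e-04     0.02991     0.05725      0.3681
  solve Keq expr → x = 2.2423e-05; check Q = 2.4880e+04

Direction: forward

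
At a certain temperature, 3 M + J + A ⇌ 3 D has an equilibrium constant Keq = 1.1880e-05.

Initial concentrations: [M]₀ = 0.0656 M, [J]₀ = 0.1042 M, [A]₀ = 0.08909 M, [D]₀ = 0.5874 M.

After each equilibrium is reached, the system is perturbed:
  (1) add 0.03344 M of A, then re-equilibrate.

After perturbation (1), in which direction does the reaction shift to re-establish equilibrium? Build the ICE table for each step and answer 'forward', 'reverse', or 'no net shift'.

Direction: forward

Q₀ = 7.7338e+04 vs Keq = 1.1880e-05 ⇒ Q>K, reverse
Step 1:
                    M           J           A           D
  init         0.0656      0.1042     0.08909      0.5874
  Δ            0.5809      0.1936      0.1936     -0.5809
  eq           0.6465      0.2978      0.2827    0.006466
  solve Keq expr → x = -0.1936; check Q = 1.1880e-05
Then add 0.03344 M of A.
Step 2:
                    M           J           A           D
  init         0.6465      0.2978      0.3162    0.006466
  Δ       -2.4181e-04 -8.0602e-05 -8.0602e-05  2.4181e-04
  eq           0.6463      0.2978      0.3161    0.006708
  solve Keq expr → x = 8.0602e-05; check Q = 1.1880e-05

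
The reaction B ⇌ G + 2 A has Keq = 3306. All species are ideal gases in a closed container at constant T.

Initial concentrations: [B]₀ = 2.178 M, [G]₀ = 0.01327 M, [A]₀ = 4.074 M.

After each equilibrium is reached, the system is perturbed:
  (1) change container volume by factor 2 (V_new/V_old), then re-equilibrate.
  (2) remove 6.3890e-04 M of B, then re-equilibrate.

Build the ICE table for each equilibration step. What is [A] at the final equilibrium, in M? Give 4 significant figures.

[A]_eq = 4.202 M

Q₀ = 0.1011 vs Keq = 3306 ⇒ Q<K, forward
Step 1:
                    B           G           A
  I             2.178     0.01327       4.074
  C            -2.133       2.133       4.266
  E           0.04515       2.146        8.34
  solve Keq expr → x = 2.133; check Q = 3306
Then change container volume by factor 2 (V_new/V_old).
Step 2:
                    B           G           A
  I           0.02257       1.073        4.17
  C          -0.01675     0.01675      0.0335
  E          0.005824        1.09       4.203
  solve Keq expr → x = 0.01675; check Q = 3306
Then remove 6.3890e-04 M of B.
Step 3:
                    B           G           A
  I          0.005185        1.09       4.203
  C        6.3202e-04 -6.3202e-04   -0.001264
  E          0.005817       1.089       4.202
  solve Keq expr → x = -6.3202e-04; check Q = 3306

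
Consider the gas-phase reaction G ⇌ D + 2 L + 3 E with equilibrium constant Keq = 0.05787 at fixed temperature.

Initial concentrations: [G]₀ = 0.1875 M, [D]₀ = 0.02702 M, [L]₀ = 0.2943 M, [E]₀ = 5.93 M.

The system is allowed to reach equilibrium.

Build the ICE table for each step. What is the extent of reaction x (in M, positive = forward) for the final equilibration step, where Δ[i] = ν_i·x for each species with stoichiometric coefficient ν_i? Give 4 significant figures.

x = -0.02597 M

Q₀ = 2.603 vs Keq = 0.05787 ⇒ Q>K, reverse
Step 1:
                   G          D          L          E
  Initial     0.1875    0.02702     0.2943       5.93
  Change     0.02597   -0.02597   -0.05194   -0.07791
  Equil       0.2135   0.001049     0.2424      5.852
  solve Keq expr → x = -0.02597; check Q = 0.05787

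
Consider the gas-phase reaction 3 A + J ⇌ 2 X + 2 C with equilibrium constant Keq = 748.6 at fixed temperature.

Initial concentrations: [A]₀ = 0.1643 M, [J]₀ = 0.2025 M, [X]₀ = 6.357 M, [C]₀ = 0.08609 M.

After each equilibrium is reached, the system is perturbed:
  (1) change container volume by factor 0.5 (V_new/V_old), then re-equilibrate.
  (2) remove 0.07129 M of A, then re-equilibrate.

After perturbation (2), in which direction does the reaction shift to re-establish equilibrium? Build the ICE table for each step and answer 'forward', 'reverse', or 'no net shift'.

Q₀ = 333.5 vs Keq = 748.6 ⇒ Q<K, forward
Step 1:
                  A         J         X         C
  init       0.1643    0.2025     6.357   0.08609
  Δ        -0.02259 -0.007528   0.01506   0.01506
  eq         0.1417     0.195     6.372    0.1011
  solve Keq expr → x = 0.007528; check Q = 748.6
Then change container volume by factor 0.5 (V_new/V_old).
Step 2:
                  A         J         X         C
  init       0.2834    0.3899     12.74    0.2023
  Δ               0         0         0         0
  eq         0.2834    0.3899     12.74    0.2023
  solve Keq expr → x = 0; check Q = 748.6
Then remove 0.07129 M of A.
Step 3:
                  A         J         X         C
  init       0.2121    0.3899     12.74    0.2023
  Δ         0.04149   0.01383  -0.02766  -0.02766
  eq         0.2536    0.4038     12.72    0.1746
  solve Keq expr → x = -0.01383; check Q = 748.6

Direction: reverse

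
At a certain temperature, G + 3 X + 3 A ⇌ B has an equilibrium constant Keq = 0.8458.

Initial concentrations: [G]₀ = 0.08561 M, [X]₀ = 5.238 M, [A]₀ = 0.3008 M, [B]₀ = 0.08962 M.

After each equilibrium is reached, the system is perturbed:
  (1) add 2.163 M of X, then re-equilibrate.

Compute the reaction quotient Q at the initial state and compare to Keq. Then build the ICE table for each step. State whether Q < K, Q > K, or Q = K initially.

Q₀ = 0.2676; Q < K (proceeds forward)

Q₀ = 0.2676 vs Keq = 0.8458 ⇒ Q<K, forward
Step 1:
                    G           X           A           B
  init        0.08561       5.238      0.3008     0.08962
  Δ           -0.0197    -0.05911    -0.05911      0.0197
  eq          0.06591       5.179      0.2417      0.1093
  solve Keq expr → x = 0.0197; check Q = 0.8458
Then add 2.163 M of X.
Step 2:
                    G           X           A           B
  init        0.06591       7.342      0.2417      0.1093
  Δ          -0.01532    -0.04595    -0.04595     0.01532
  eq          0.05059       7.296      0.1957      0.1246
  solve Keq expr → x = 0.01532; check Q = 0.8458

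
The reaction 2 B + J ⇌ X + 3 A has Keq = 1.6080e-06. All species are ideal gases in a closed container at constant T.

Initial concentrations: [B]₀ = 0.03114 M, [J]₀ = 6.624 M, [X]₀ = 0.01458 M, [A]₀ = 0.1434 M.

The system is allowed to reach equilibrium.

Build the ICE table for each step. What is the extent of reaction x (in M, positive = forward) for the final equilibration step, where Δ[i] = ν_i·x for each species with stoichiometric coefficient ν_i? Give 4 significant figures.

x = -0.01454 M

Q₀ = 0.006693 vs Keq = 1.6080e-06 ⇒ Q>K, reverse
Step 1:
                  B         J         X         A
  Initial   0.03114     6.624   0.01458    0.1434
  Change    0.02908   0.01454  -0.01454  -0.04362
  Equil     0.06022     6.639 3.8974e-05   0.09978
  solve Keq expr → x = -0.01454; check Q = 1.6080e-06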